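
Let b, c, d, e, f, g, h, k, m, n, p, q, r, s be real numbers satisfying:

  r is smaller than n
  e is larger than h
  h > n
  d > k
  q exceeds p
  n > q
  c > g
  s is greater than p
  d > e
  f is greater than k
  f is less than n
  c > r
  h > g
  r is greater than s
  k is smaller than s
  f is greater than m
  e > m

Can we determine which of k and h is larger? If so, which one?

k < s < r < n < h, by transitivity through s, r, n.
So h is larger.

h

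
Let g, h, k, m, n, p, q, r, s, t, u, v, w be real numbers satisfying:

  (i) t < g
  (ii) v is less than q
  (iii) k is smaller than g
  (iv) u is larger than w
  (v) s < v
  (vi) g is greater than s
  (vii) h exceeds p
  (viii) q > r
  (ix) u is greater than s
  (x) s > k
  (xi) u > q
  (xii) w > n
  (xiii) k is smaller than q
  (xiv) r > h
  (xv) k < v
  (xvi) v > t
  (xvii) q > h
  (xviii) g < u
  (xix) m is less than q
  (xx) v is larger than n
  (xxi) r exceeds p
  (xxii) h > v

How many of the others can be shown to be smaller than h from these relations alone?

The elements the relations force below h are k, t, s, n, p, v — no chain reaches any other.
That is 6.

6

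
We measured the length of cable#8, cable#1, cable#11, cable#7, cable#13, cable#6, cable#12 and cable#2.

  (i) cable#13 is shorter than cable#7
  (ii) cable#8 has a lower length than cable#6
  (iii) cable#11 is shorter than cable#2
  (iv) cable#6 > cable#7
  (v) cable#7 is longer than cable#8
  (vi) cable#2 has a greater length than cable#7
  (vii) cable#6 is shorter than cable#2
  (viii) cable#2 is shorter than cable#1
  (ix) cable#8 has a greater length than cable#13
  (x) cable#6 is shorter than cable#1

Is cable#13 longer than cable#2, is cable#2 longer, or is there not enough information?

Link the given pairs in sequence: cable#13 < cable#8; cable#8 < cable#7; cable#7 < cable#6; cable#6 < cable#2.
Chaining these gives cable#13 < cable#8 < cable#7 < cable#6 < cable#2.
So cable#2 is longer.

cable#2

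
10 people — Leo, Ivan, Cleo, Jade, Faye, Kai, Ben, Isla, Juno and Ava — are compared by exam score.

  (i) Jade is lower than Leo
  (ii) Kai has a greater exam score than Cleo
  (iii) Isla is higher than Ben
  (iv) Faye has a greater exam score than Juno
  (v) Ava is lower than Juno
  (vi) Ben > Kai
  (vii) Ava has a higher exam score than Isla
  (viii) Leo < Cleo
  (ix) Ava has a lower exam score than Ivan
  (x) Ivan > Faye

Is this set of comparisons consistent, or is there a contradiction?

consistent

The single ordering Jade < Leo < Cleo < Kai < Ben < Isla < Ava < Juno < Faye < Ivan satisfies every listed relation, so no contradiction arises.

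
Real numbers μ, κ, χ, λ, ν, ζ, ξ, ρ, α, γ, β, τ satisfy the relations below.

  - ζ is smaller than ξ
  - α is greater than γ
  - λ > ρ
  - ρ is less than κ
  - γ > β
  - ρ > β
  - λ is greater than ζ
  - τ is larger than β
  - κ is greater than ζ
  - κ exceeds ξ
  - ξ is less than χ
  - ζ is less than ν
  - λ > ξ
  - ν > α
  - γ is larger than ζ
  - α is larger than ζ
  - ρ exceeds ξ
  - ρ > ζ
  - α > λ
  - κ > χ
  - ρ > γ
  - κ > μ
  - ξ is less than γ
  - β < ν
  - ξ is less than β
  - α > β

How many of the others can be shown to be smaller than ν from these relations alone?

7

The elements the relations force below ν are ζ, ξ, β, γ, ρ, λ, α — no chain reaches any other.
That is 7.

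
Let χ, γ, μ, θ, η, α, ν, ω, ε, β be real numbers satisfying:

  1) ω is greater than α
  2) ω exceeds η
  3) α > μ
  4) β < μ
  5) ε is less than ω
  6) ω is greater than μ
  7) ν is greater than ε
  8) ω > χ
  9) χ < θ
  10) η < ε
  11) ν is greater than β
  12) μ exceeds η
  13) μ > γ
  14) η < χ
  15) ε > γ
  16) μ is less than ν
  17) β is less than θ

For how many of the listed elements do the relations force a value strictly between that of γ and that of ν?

2

The relations place γ below ν. An element lies strictly between them when it is forced above γ and also forced below ν.
Above γ: {μ, ε, α, ω}. Below ν: {η, β, μ, ε}.
Intersection: {μ, ε} — 2.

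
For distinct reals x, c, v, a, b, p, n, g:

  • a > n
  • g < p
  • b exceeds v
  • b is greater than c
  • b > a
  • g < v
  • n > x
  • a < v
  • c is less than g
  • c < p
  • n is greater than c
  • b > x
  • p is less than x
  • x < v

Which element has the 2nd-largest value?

Chaining the given pairs: c < g < p < x < n < a < v < b.
Counting 2 from the largest end gives v.

v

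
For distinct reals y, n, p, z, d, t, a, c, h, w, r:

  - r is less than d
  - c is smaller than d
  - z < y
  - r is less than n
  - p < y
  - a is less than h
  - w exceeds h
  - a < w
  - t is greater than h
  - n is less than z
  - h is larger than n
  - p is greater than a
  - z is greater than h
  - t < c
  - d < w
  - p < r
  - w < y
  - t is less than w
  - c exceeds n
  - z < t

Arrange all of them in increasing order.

The consecutive links are each given: a < p; p < r; r < n; n < h; h < z; z < t; t < c; c < d; d < w; w < y.

a < p < r < n < h < z < t < c < d < w < y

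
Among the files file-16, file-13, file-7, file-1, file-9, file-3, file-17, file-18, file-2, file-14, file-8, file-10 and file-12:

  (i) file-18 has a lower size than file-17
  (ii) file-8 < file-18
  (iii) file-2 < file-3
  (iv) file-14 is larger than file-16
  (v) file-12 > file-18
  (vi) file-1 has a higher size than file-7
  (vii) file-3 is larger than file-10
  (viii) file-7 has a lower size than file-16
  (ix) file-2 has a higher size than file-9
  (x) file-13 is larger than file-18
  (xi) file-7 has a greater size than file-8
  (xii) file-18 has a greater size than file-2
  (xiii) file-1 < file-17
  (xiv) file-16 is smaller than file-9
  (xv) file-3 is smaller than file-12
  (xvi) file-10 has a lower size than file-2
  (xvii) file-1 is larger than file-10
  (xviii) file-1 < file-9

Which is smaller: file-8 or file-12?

Link the given pairs in sequence: file-8 < file-7; file-7 < file-16; file-16 < file-9; file-9 < file-2; file-2 < file-18; file-18 < file-12.
Chaining these gives file-8 < file-7 < file-16 < file-9 < file-2 < file-18 < file-12.
So file-8 < file-12; file-8 is the smaller of the two.

file-8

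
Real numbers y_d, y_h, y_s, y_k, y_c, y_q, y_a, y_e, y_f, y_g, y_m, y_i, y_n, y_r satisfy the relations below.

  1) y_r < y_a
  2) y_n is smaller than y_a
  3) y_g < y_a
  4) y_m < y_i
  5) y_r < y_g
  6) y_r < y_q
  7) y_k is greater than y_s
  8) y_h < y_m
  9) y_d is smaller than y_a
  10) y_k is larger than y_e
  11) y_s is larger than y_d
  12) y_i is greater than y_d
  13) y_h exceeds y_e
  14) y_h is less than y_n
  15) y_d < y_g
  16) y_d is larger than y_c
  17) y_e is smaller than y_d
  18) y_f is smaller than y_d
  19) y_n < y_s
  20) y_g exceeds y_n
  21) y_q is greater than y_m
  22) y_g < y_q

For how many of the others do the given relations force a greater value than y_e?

10

The elements the relations force above y_e are y_h, y_n, y_m, y_d, y_g, y_s, y_i, y_k, y_q, y_a — no chain reaches any other.
That is 10.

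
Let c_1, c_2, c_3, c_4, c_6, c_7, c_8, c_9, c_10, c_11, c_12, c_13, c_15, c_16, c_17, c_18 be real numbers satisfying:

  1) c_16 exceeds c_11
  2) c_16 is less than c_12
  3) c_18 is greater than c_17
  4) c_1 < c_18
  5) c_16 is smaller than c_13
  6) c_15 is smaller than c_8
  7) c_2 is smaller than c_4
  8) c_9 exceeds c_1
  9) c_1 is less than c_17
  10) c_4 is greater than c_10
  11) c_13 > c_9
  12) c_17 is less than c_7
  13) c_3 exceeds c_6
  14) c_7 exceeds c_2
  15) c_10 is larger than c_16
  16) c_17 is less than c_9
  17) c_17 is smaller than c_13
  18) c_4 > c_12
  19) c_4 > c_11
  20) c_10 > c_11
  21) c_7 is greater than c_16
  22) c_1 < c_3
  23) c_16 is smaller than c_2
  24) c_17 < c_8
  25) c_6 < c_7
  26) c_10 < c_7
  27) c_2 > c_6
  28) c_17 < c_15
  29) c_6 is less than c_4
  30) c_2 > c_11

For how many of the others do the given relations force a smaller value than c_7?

Directly below c_7: c_17, c_6, c_16, c_2, c_10.
One step further: c_11, c_1 (7 so far).
No other element is forced below c_7 by the given relations, so the count is 7.

7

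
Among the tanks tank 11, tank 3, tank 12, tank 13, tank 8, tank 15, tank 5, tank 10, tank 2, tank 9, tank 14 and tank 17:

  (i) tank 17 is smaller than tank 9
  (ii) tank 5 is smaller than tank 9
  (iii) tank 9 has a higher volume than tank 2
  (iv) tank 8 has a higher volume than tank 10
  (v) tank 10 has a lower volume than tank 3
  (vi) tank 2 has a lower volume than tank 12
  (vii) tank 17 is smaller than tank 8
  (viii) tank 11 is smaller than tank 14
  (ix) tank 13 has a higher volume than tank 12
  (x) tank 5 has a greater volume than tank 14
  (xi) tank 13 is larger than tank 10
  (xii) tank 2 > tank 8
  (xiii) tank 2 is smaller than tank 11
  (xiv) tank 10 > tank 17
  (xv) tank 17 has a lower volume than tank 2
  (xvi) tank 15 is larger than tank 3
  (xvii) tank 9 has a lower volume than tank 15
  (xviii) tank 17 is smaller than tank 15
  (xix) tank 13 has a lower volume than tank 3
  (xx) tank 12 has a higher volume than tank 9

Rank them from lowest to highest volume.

Each adjacent pair is fixed by a given relation: tank 17 < tank 10; tank 10 < tank 8; tank 8 < tank 2; tank 2 < tank 11; tank 11 < tank 14; tank 14 < tank 5; tank 5 < tank 9; tank 9 < tank 12; tank 12 < tank 13; tank 13 < tank 3; tank 3 < tank 15. Chaining them end to end gives the full order.

tank 17 < tank 10 < tank 8 < tank 2 < tank 11 < tank 14 < tank 5 < tank 9 < tank 12 < tank 13 < tank 3 < tank 15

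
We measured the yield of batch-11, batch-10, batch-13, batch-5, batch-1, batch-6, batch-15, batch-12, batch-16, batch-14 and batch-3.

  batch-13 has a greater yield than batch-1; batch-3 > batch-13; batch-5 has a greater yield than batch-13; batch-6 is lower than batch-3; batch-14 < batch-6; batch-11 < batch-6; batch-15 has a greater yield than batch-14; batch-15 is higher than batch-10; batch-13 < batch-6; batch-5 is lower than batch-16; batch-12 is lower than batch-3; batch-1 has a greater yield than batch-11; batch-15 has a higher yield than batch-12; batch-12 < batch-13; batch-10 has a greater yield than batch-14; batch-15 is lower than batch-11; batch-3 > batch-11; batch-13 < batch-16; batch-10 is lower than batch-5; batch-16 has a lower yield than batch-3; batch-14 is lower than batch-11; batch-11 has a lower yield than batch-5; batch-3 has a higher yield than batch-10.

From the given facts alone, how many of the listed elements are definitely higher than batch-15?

7

Directly above batch-15: batch-11.
One step further: batch-1, batch-6, batch-5, batch-3 (5 so far).
One step further: batch-13, batch-16 (7 so far).
No other element is forced above batch-15 by the given relations, so the count is 7.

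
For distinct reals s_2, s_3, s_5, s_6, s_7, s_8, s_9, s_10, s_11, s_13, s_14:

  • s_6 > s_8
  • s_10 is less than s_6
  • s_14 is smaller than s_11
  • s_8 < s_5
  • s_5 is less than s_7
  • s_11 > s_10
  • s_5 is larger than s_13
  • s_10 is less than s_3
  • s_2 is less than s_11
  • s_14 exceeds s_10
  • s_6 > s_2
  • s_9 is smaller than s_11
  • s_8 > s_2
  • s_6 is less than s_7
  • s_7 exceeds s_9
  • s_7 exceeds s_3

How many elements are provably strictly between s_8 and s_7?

Chaining upward from s_8 reaches: s_5, s_6.
Chaining downward from s_7 reaches: s_10, s_2, s_9, s_13, s_3, s_5, s_6.
Strictly between s_8 and s_7 are those in both lists: s_5, s_6 — 2 elements.

2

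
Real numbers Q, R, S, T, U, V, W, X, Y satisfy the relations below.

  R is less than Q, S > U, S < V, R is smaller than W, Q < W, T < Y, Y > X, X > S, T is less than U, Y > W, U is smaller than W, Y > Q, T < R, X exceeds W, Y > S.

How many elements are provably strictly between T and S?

1

Chaining upward from T reaches: R, U, Q, W, X, V, Y.
Chaining downward from S reaches: U.
Strictly between T and S are those in both lists: U — 1 element.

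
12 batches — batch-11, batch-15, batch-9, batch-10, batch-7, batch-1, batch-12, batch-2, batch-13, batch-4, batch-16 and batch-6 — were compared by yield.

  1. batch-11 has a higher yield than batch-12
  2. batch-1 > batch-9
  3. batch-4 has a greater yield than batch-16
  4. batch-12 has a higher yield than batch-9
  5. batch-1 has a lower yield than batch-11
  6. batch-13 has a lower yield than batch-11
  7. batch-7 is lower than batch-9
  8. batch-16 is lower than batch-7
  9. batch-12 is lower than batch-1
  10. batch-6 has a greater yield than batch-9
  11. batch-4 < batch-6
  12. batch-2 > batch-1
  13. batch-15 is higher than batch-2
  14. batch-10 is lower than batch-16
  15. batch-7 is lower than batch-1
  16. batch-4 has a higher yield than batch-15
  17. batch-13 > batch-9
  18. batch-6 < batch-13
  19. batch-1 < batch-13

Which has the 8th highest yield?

batch-12

Piecing the relations together gives one ordering: batch-10 < batch-16 < batch-7 < batch-9 < batch-12 < batch-1 < batch-2 < batch-15 < batch-4 < batch-6 < batch-13 < batch-11.
Counting 8 from the largest end gives batch-12.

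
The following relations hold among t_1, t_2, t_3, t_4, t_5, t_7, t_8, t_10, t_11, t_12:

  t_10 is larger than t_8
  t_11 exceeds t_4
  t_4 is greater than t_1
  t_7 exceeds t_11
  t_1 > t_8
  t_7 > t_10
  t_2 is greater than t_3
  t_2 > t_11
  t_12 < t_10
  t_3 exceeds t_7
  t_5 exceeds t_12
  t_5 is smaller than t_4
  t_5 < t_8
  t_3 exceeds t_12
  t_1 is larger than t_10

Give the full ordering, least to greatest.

The consecutive links are each given: t_12 < t_5; t_5 < t_8; t_8 < t_10; t_10 < t_1; t_1 < t_4; t_4 < t_11; t_11 < t_7; t_7 < t_3; t_3 < t_2.

t_12 < t_5 < t_8 < t_10 < t_1 < t_4 < t_11 < t_7 < t_3 < t_2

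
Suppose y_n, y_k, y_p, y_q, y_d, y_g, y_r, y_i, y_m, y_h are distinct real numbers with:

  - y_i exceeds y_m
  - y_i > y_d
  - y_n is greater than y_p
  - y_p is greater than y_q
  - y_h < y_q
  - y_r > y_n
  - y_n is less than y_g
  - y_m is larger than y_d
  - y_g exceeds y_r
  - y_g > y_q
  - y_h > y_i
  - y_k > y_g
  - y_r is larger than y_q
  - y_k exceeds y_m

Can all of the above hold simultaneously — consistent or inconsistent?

Every relation is compatible with y_d < y_m < y_i < y_h < y_q < y_p < y_n < y_r < y_g < y_k; the set is consistent.

consistent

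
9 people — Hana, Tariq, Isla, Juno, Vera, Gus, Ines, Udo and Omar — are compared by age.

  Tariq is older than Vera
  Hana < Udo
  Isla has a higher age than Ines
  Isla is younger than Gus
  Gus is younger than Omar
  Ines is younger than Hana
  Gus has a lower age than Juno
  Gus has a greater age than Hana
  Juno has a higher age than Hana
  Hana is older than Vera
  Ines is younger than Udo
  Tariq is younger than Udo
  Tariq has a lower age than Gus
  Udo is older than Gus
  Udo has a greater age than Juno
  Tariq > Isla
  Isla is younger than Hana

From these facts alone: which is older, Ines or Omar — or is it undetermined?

The relevant relations are Ines < Isla; Isla < Tariq; Tariq < Gus; Gus < Omar.
Chaining these gives Ines < Isla < Tariq < Gus < Omar.
So Omar is older.

Omar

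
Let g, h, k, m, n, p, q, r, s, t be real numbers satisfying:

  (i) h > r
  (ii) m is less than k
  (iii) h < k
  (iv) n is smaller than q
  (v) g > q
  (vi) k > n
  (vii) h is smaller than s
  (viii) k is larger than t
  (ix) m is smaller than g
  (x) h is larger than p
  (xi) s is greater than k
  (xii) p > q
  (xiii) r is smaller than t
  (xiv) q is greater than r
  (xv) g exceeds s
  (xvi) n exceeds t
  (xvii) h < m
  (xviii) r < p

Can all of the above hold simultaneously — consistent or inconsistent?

Every relation is compatible with r < t < n < q < p < h < m < k < s < g; the set is consistent.

consistent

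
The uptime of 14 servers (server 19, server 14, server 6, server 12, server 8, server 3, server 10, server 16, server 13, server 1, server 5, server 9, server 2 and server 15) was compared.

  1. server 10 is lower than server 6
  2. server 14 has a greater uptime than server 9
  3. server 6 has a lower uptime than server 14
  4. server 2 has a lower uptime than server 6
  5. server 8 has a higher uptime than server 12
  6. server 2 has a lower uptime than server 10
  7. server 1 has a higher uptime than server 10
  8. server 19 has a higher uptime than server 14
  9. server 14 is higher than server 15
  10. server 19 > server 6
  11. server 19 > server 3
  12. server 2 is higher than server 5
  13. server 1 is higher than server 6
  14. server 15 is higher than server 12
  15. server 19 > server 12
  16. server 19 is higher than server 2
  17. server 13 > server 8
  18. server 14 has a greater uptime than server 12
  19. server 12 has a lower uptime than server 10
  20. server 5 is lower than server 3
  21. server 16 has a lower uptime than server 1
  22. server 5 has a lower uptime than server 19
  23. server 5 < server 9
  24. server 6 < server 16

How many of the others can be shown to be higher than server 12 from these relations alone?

The elements the relations force above server 12 are server 10, server 15, server 8, server 6, server 16, server 14, server 19, server 13, server 1 — no chain reaches any other.
That is 9.

9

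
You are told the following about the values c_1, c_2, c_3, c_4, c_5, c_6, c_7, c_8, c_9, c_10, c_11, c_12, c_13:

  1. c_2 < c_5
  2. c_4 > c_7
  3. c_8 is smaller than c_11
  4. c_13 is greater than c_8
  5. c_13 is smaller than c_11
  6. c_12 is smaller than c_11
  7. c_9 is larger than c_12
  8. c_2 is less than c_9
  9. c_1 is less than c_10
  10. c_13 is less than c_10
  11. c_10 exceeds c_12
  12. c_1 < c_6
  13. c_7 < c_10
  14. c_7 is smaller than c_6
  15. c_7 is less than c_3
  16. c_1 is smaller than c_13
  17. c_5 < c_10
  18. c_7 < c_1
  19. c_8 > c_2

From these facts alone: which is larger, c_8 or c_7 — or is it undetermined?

undetermined

Following every chain through c_7: above c_7 we get c_1, c_3, c_4, c_6, c_13, c_10, c_11.
c_8 is not reached, and no chain runs the other way from c_8 to c_7.
So the given relations leave the order of c_7 and c_8 undetermined.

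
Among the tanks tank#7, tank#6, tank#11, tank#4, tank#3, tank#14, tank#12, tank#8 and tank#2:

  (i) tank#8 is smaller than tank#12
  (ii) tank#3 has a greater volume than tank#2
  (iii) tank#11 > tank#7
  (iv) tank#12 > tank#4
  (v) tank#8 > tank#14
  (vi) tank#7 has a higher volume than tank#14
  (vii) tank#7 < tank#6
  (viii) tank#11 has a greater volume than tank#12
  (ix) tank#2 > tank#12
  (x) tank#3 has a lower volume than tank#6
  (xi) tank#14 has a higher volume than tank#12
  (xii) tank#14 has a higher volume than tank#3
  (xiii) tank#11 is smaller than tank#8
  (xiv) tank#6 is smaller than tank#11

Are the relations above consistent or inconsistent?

inconsistent

Chaining the given relations yields tank#12 < tank#2 < tank#3 < tank#14 < tank#7 < tank#6 < tank#11 < tank#8, so tank#12 < tank#8. But one relation states tank#8 < tank#12. These cannot both hold.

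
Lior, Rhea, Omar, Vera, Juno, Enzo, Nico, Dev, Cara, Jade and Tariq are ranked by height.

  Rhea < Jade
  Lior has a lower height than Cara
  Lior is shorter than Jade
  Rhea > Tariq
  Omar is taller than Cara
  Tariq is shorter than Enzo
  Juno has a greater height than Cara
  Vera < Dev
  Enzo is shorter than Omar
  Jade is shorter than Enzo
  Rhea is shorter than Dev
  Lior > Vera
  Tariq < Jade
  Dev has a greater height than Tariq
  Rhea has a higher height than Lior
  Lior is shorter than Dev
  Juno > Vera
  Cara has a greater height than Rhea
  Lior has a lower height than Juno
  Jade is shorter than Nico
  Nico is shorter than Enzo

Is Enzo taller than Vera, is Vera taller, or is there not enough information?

Enzo

The relevant relations are Vera < Lior; Lior < Rhea; Rhea < Jade; Jade < Nico; Nico < Enzo.
Together: Vera < Lior < Rhea < Jade < Nico < Enzo.
So Enzo is taller.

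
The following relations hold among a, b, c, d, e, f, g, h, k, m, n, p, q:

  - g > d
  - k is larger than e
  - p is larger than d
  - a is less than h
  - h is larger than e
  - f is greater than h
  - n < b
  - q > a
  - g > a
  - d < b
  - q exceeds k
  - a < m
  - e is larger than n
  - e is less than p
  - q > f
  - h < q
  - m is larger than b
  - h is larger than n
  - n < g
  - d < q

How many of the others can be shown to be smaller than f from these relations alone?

The elements the relations force below f are n, a, e, h — no chain reaches any other.
That is 4.

4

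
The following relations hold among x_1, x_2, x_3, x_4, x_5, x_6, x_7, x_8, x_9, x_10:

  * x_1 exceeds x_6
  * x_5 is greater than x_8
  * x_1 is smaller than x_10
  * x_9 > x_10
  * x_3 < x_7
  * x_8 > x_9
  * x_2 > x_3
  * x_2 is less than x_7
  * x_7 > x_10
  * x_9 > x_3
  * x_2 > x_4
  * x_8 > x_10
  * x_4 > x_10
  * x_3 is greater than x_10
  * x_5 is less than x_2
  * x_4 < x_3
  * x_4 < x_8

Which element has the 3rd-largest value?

x_5

Piecing the relations together gives one ordering: x_6 < x_1 < x_10 < x_4 < x_3 < x_9 < x_8 < x_5 < x_2 < x_7.
Counting 3 from the largest end gives x_5.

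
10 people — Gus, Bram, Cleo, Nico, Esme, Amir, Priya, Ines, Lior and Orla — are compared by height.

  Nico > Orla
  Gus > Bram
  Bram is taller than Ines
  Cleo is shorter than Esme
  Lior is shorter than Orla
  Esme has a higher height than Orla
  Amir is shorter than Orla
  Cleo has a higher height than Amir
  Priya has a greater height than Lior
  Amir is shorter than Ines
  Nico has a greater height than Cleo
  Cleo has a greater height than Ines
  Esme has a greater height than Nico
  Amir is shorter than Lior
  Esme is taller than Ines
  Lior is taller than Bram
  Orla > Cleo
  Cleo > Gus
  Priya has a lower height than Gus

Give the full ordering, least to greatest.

Amir < Ines < Bram < Lior < Priya < Gus < Cleo < Orla < Nico < Esme

Each adjacent pair is fixed by a given relation: Amir < Ines; Ines < Bram; Bram < Lior; Lior < Priya; Priya < Gus; Gus < Cleo; Cleo < Orla; Orla < Nico; Nico < Esme. Chaining them end to end gives the full order.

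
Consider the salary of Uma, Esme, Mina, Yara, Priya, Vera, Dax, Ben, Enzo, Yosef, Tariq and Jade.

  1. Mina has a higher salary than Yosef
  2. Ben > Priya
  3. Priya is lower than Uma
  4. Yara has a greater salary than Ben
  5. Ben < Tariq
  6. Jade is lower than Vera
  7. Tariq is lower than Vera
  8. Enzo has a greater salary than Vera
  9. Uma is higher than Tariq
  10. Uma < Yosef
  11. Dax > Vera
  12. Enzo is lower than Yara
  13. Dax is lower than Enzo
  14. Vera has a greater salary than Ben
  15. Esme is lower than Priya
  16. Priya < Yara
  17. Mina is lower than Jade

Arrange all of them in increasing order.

Nothing is placed below Esme, so it is least; from there Esme < Priya; Priya < Ben; Ben < Tariq; Tariq < Uma; Uma < Yosef; Yosef < Mina; Mina < Jade; Jade < Vera; Vera < Dax; Dax < Enzo; Enzo < Yara, each given directly.

Esme < Priya < Ben < Tariq < Uma < Yosef < Mina < Jade < Vera < Dax < Enzo < Yara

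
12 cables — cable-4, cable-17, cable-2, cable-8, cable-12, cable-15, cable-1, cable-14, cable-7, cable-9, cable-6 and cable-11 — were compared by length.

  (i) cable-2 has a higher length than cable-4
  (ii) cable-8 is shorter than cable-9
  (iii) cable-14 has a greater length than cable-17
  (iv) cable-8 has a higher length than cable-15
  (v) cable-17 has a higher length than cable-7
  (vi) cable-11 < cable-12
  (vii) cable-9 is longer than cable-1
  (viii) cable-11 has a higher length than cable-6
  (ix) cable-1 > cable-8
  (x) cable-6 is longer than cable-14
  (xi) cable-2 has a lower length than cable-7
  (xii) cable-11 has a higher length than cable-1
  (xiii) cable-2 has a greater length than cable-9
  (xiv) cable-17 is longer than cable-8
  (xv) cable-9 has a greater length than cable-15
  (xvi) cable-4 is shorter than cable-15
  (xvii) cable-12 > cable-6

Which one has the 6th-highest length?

Piecing the relations together gives one ordering: cable-4 < cable-15 < cable-8 < cable-1 < cable-9 < cable-2 < cable-7 < cable-17 < cable-14 < cable-6 < cable-11 < cable-12.
The 6th largest is cable-7.

cable-7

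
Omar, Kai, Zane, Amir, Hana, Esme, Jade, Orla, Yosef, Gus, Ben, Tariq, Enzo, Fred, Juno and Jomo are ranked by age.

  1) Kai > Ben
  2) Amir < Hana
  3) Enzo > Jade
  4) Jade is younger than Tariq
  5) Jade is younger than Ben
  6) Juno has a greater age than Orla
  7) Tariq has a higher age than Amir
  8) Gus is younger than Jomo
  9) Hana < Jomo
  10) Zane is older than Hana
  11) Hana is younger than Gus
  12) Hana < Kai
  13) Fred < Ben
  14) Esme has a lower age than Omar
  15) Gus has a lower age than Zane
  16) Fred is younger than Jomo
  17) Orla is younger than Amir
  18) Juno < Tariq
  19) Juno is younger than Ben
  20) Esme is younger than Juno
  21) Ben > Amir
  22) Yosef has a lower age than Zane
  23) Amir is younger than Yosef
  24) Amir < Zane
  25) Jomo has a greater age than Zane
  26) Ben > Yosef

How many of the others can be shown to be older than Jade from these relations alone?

4

The elements the relations force above Jade are Ben, Kai, Enzo, Tariq — no chain reaches any other.
That is 4.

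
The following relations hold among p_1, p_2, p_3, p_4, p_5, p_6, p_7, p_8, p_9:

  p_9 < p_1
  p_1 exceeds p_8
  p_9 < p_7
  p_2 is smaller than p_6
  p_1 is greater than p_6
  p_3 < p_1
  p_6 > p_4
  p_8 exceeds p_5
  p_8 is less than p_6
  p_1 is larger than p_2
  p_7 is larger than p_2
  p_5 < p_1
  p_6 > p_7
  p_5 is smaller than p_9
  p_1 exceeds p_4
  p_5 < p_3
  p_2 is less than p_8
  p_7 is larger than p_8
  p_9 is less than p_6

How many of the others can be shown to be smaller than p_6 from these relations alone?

6

From p_6 the given relations immediately reach p_2, p_4, p_9, p_8, p_7.
From those, p_5 — 6 in total.
No other element is forced below p_6 by the given relations, so the count is 6.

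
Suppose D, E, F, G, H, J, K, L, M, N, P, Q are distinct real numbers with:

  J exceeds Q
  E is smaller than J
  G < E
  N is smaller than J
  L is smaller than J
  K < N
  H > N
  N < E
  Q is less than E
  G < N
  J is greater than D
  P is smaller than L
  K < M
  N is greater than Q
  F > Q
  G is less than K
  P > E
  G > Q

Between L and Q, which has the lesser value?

Q

The relevant relations are Q < G; G < K; K < N; N < E; E < P; P < L.
Together: Q < G < K < N < E < P < L.
So Q < L; Q is the smaller of the two.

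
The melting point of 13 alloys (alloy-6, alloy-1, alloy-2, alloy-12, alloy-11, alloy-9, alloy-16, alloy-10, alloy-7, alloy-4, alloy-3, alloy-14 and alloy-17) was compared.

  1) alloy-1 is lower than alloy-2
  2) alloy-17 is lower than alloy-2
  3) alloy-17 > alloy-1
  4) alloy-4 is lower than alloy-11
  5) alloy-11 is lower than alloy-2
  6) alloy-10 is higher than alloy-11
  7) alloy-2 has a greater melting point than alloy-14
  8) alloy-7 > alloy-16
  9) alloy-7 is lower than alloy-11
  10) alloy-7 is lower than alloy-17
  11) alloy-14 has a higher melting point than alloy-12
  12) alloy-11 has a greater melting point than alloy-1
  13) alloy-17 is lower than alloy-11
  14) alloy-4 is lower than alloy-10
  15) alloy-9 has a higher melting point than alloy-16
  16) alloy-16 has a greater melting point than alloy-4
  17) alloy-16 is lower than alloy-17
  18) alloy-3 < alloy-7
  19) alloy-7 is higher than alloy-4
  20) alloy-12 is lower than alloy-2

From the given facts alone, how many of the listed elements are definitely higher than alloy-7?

The elements the relations force above alloy-7 are alloy-17, alloy-11, alloy-10, alloy-2 — no chain reaches any other.
That is 4.

4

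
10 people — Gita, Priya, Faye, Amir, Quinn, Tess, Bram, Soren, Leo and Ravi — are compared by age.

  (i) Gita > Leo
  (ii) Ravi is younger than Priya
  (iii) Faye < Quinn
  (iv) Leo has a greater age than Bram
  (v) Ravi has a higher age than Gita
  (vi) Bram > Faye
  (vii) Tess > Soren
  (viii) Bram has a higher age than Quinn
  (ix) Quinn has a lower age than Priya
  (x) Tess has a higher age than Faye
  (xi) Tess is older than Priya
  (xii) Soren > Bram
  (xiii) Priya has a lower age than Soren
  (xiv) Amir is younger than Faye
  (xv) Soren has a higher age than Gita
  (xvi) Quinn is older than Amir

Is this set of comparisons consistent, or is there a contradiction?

consistent

The single ordering Amir < Faye < Quinn < Bram < Leo < Gita < Ravi < Priya < Soren < Tess satisfies every listed relation, so no contradiction arises.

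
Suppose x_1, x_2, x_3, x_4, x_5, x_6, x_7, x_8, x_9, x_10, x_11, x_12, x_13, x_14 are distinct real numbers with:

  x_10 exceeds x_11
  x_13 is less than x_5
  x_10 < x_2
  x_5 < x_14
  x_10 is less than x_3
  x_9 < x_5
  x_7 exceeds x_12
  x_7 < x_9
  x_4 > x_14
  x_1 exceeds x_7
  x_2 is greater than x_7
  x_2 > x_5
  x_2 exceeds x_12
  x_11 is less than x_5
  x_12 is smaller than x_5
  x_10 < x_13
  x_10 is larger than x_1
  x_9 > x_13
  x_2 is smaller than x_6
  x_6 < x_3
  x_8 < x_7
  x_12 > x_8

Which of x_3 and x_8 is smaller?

x_8

x_8 < x_12 and x_12 < x_7 give x_8 < x_7.
With x_7 < x_1: x_8 < x_12 < x_7 < x_1.
With x_1 < x_10: x_8 < x_12 < x_7 < x_1 < x_10.
With x_10 < x_13: x_8 < x_12 < x_7 < x_1 < x_10 < x_13.
Then x_13 < x_9 extends the chain to x_9.
Then x_9 < x_5 extends the chain to x_5.
With x_5 < x_2: x_8 < x_12 < x_7 < x_1 < x_10 < x_13 < x_9 < x_5 < x_2.
Then x_2 < x_6 extends the chain to x_6.
With x_6 < x_3: x_8 < x_12 < x_7 < x_1 < x_10 < x_13 < x_9 < x_5 < x_2 < x_6 < x_3.
So x_8 < x_3; x_8 is the smaller of the two.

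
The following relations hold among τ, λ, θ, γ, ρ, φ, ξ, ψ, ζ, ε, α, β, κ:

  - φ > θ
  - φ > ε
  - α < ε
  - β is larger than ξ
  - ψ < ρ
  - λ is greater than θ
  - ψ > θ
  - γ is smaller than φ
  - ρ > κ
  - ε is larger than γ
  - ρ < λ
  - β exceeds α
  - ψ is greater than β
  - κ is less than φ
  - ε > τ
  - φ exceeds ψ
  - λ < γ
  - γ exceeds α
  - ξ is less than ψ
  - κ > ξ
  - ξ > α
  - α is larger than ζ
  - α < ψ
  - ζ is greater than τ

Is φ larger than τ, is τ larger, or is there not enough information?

τ < ζ and ζ < α give τ < α.
Then α < ξ extends the chain to ξ.
Then ξ < β extends the chain to β.
With β < ψ: τ < ζ < α < ξ < β < ψ.
With ψ < ρ: τ < ζ < α < ξ < β < ψ < ρ.
With ρ < λ: τ < ζ < α < ξ < β < ψ < ρ < λ.
Then λ < γ extends the chain to γ.
With γ < ε: τ < ζ < α < ξ < β < ψ < ρ < λ < γ < ε.
Then ε < φ extends the chain to φ.
So φ is larger.

φ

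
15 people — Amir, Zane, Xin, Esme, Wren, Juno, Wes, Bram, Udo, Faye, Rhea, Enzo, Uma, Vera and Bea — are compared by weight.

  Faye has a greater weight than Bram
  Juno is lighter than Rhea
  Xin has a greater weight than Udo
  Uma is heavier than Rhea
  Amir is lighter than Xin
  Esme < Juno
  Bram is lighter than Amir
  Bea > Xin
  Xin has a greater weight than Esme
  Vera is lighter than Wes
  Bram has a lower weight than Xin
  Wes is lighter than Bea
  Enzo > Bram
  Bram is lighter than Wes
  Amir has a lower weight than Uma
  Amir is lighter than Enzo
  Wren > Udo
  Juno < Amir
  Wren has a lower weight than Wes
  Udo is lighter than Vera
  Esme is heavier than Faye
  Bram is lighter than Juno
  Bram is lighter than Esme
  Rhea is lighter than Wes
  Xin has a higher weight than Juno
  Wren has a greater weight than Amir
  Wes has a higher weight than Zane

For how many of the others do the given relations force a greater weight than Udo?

Directly above Udo: Vera, Wren, Xin.
One step further: Wes, Bea (5 so far).
No other element is forced above Udo by the given relations, so the count is 5.

5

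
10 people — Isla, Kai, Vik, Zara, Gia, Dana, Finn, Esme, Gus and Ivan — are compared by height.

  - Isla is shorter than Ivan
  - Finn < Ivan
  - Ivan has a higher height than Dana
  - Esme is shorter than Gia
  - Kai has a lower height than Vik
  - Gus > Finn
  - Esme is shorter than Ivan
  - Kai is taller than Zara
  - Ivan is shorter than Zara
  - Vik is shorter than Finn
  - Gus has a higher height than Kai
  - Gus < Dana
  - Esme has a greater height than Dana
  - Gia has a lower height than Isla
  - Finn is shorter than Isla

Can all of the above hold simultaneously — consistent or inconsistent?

inconsistent

Chaining the given relations yields Kai < Vik < Finn < Gus < Dana < Esme < Gia < Isla < Ivan < Zara, so Kai < Zara. But one relation states Zara < Kai. These cannot both hold.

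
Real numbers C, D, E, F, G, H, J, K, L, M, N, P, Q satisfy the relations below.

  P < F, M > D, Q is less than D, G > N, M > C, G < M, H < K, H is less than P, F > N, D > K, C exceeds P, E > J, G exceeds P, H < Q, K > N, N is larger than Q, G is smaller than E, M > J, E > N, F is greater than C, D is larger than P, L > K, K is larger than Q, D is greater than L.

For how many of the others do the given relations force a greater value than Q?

Directly above Q: N, K, D.
One step further: G, E, F, L, M (8 so far).
No other element is forced above Q by the given relations, so the count is 8.

8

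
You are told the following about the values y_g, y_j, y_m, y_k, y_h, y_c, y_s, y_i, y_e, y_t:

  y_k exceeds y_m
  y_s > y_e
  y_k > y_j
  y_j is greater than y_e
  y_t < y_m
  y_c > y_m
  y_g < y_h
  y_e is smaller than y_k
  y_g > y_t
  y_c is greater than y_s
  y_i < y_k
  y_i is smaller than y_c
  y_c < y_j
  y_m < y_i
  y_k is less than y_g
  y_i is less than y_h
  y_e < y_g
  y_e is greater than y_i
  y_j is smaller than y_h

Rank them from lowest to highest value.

y_t < y_m < y_i < y_e < y_s < y_c < y_j < y_k < y_g < y_h

Each adjacent pair is fixed by a given relation: y_t < y_m; y_m < y_i; y_i < y_e; y_e < y_s; y_s < y_c; y_c < y_j; y_j < y_k; y_k < y_g; y_g < y_h. Chaining them end to end gives the full order.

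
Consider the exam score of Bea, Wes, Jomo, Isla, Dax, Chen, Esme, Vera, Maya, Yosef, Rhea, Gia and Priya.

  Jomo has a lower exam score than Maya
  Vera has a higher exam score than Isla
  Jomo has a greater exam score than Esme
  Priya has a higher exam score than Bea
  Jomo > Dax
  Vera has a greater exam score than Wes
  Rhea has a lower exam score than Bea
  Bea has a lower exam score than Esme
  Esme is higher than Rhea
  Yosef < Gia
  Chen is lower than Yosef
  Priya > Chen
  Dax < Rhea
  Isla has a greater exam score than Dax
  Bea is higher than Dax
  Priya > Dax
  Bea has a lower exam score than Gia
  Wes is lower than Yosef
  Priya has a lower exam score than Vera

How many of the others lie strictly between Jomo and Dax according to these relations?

3

Chaining upward from Dax reaches: Isla, Rhea, Bea, Esme, Priya, Vera, Maya, Gia.
Chaining downward from Jomo reaches: Rhea, Bea, Esme.
Strictly between Dax and Jomo are those in both lists: Rhea, Bea, Esme — 3 elements.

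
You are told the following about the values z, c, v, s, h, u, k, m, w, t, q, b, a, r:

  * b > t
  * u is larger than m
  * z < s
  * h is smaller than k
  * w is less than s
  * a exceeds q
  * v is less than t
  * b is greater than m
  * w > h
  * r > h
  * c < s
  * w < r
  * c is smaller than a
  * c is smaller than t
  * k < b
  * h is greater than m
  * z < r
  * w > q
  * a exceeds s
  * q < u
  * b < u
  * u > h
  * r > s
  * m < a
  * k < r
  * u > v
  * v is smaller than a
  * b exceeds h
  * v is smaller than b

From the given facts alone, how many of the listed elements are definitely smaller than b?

Directly below b: m, h, v, k, t.
One step further: c (6 so far).
Nothing else is reachable below b; 6 in all.

6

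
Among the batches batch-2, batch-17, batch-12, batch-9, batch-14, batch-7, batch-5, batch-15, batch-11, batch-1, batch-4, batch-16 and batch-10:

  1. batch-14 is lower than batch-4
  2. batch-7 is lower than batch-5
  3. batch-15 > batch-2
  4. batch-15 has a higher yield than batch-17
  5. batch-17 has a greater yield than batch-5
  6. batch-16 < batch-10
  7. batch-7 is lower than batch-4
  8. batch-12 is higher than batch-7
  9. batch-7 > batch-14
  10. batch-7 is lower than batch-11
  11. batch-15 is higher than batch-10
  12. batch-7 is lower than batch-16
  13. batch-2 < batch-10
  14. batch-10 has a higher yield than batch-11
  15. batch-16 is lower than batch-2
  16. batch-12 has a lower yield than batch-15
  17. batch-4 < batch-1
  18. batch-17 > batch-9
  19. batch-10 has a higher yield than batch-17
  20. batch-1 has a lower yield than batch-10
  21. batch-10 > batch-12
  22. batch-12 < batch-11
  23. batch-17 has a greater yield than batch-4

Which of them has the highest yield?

Chaining downward from batch-15: directly below it, batch-12, batch-2, batch-17, batch-10; then batch-7, batch-11, batch-16, batch-4, batch-5, batch-1, batch-9; then batch-14.
That covers every other element, and nothing is given above batch-15, so batch-15 is the highest yield.

batch-15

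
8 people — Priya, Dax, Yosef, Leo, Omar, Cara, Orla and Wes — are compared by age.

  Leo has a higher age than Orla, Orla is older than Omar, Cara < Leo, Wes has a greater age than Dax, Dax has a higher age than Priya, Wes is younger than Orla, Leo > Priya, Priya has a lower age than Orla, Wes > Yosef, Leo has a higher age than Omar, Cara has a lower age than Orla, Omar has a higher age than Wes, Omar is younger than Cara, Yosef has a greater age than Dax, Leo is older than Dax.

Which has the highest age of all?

Chaining downward from Leo: directly below it, Priya, Dax, Omar, Cara, Orla; then Wes; then Yosef.
That covers every other element, and nothing is given above Leo, so Leo is the highest age.

Leo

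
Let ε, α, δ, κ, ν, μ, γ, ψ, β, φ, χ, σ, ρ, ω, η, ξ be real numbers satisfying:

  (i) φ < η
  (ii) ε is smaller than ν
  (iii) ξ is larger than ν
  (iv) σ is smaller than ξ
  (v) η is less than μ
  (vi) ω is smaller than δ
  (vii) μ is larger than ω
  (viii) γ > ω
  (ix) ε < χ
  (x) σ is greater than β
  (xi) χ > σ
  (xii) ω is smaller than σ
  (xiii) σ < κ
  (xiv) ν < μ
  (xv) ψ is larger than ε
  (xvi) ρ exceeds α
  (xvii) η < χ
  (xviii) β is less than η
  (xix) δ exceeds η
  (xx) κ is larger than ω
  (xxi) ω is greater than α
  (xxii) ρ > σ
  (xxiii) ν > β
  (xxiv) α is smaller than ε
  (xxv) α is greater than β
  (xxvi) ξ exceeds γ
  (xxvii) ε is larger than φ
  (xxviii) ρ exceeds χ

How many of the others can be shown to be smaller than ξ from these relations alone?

8

The elements the relations force below ξ are β, φ, α, ε, ν, ω, σ, γ — no chain reaches any other.
That is 8.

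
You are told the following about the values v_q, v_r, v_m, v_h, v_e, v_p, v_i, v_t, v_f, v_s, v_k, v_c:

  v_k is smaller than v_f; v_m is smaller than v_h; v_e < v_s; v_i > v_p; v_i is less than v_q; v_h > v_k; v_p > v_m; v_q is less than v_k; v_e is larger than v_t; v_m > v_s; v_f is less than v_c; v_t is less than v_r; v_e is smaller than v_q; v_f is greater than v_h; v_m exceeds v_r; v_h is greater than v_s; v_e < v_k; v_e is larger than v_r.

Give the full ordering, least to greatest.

Each adjacent pair is fixed by a given relation: v_t < v_r; v_r < v_e; v_e < v_s; v_s < v_m; v_m < v_p; v_p < v_i; v_i < v_q; v_q < v_k; v_k < v_h; v_h < v_f; v_f < v_c. Chaining them end to end gives the full order.

v_t < v_r < v_e < v_s < v_m < v_p < v_i < v_q < v_k < v_h < v_f < v_c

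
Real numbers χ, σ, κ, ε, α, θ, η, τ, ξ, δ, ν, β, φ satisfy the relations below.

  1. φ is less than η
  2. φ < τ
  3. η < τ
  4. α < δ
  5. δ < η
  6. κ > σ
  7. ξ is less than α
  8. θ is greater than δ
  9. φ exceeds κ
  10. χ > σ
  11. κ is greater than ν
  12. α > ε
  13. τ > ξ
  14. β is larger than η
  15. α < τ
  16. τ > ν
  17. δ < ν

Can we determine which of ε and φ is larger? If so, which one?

φ

ε < α and α < δ give ε < δ.
Then δ < ν extends the chain to ν.
With ν < κ: ε < α < δ < ν < κ.
With κ < φ: ε < α < δ < ν < κ < φ.
So φ is larger.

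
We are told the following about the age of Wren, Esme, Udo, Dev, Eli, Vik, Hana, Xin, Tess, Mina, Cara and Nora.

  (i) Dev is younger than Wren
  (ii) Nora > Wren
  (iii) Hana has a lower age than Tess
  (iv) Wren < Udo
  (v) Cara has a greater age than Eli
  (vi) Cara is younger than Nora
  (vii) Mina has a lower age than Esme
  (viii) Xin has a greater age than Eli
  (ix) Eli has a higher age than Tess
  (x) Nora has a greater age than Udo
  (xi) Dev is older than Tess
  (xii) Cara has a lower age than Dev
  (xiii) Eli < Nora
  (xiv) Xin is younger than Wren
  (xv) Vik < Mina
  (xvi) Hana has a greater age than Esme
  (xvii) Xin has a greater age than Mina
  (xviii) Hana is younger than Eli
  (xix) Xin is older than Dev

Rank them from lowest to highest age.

Each adjacent pair is fixed by a given relation: Vik < Mina; Mina < Esme; Esme < Hana; Hana < Tess; Tess < Eli; Eli < Cara; Cara < Dev; Dev < Xin; Xin < Wren; Wren < Udo; Udo < Nora. Chaining them end to end gives the full order.

Vik < Mina < Esme < Hana < Tess < Eli < Cara < Dev < Xin < Wren < Udo < Nora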